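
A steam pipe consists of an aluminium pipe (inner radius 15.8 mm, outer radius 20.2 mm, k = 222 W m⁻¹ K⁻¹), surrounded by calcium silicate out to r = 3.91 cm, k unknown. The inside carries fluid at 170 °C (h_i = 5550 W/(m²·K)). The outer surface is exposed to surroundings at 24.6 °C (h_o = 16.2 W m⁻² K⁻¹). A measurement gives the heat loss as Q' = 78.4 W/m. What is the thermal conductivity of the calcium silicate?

k = 0.0656 W/m·K

ΣR = ΔT/Q' = |170 − 24.6|/78.4 = 1.855 m·K/W
Known resistances:
  R'_conv,in = 1/(2πr h) = 1/(2π·0.0158·5550) = 0.001815 m·K/W
  R'_aluminium = ln(0.0202/0.0158)/(2πk) = 0.2457/(2π·222) = 1.761×10^-4 m·K/W
  R'_conv,out = 1/(2πr h) = 1/(2π·0.0391·16.2) = 0.2513 m·K/W
R_calcium silicate = ΣR − ΣR_known = 1.855 − 0.2533 = 1.602 m·K/W
ln(r₂/r₁)/(2πk) = 1.602 ⇒ k = 0.6604/(2π·1.602) = 0.0656 W/m·K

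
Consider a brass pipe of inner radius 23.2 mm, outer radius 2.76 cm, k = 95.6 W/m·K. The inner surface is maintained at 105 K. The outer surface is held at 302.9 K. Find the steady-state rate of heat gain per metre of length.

Q' = 2πk·ΔT/ln(r₂/r₁) = 2π × 95.6 × 197.9 / ln(0.0276/0.0232) = 6.85×10^5 W/m

Q' = 6.85×10^5 W/m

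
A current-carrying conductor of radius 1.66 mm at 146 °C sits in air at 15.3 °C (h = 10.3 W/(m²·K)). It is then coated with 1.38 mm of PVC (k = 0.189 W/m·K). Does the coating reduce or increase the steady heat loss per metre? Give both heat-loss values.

increases: 14.0 → 23.4 W/m

Critical radius for a cylinder: r_cr = k/h = 0.0183 m = 1.83 cm.
Outer radius after coating: r₂ = 0.00166 + 0.00138 = 0.00304 m.
Since r₁ < r_cr and r₂ ≤ r_cr, the coating moves toward the maximum at r_cr — heat loss rises.
Bare: R = 1/(2πr₁h) = 9.308 m·K/W; Q = 130.7/9.308 = 14.0 W/m.
Coated: R = R_cond + R_conv = 5.592 m·K/W; Q = 130.7/5.592 = 23.4 W/m.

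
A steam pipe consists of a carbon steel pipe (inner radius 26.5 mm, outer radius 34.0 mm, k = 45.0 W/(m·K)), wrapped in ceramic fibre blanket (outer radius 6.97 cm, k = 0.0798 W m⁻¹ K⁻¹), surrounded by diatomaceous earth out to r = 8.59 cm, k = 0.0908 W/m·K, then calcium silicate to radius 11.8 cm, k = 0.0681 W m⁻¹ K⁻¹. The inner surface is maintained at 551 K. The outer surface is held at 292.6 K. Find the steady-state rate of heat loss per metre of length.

Treat each layer as a resistance in series:
  R'_carbon steel = ln(0.0340/0.0265)/(2πk) = 0.2492/(2π·45.0) = 8.814×10^-4 m·K/W
  R'_ceramic fibre blanket = ln(0.0697/0.0340)/(2πk) = 0.7178/(2π·0.0798) = 1.432 m·K/W
  R'_diatomaceous earth = ln(0.0859/0.0697)/(2πk) = 0.2090/(2π·0.0908) = 0.3663 m·K/W
  R'_calcium silicate = ln(0.118/0.0859)/(2πk) = 0.3175/(2π·0.0681) = 0.7420 m·K/W
ΣR = 8.814×10^-4 + 1.432 + 0.3663 + 0.7420 = 2.541 m·K/W
Q' = ΔT/ΣR = (551 K − 292.6 K)/2.541 = 102 W/m

Q' = 102 W/m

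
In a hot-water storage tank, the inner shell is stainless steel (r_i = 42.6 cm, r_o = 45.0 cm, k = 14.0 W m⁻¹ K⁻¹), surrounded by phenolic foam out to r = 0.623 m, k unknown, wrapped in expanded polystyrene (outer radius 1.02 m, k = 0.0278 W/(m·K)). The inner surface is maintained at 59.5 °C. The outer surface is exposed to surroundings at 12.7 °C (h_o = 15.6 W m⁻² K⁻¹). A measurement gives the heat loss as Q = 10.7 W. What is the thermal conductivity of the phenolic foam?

k = 0.0190 W/m·K

ΣR = ΔT/Q = |59.5 − 12.7|/10.7 = 4.374 K/W
Known resistances:
  R_stainless steel = (1/0.426 − 1/0.450)/(4πk) = 0.1252/(4π·14.0) = 7.116×10^-4 K/W
  R_expanded polystyrene = (1/0.623 − 1/1.02)/(4πk) = 0.6247/(4π·0.0278) = 1.788 K/W
  R_conv,out = 1/(4πr²h) = 1/(4π·1.02²·15.6) = 0.004903 K/W
R_phenolic foam = ΣR − ΣR_known = 4.374 − 1.794 = 2.580 K/W
(1/r₁−1/r₂)/(4πk) = 2.580 ⇒ k = 0.6171/(4π·2.580) = 0.0190 W/m·K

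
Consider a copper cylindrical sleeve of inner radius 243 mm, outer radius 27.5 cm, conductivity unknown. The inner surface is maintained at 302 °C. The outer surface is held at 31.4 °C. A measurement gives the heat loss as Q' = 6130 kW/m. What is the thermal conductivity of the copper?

ΣR = ΔT/Q' = |302 − 31.4|/6.13×10^6 = 4.414×10^-5 m·K/W
ln(r₂/r₁)/(2πk) = 4.414×10^-5 ⇒ k = 0.1237/(2π·4.414×10^-5) = 446 W/m·K

k = 446 W/m·K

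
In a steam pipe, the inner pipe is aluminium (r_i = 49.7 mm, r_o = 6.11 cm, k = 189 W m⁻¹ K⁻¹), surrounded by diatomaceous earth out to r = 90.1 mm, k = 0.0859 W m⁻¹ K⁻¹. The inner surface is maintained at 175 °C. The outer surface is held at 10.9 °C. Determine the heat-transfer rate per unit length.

Q' = 228 W/m

Treat each layer as a resistance in series:
  R'_aluminium = ln(0.0611/0.0497)/(2πk) = 0.2065/(2π·189) = 1.739×10^-4 m·K/W
  R'_diatomaceous earth = ln(0.0901/0.0611)/(2πk) = 0.3884/(2π·0.0859) = 0.7196 m·K/W
ΣR = 1.739×10^-4 + 0.7196 = 0.7198 m·K/W
Q' = ΔT/ΣR = (175 °C − 10.9 °C)/0.7198 = 228 W/m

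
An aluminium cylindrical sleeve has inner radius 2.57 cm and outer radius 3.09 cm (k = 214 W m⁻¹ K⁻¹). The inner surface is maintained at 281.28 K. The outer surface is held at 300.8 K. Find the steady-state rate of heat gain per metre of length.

Q' = 2πk·ΔT/ln(r₂/r₁) = 2π × 214 × 19.52 / ln(0.0309/0.0257) = 1.42×10^5 W/m

Q' = 142 kW/m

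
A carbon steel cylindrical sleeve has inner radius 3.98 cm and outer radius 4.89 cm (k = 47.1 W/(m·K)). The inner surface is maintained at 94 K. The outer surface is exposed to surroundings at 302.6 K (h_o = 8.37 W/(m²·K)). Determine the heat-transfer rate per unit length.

Treat each layer as a resistance in series:
  R'_carbon steel = ln(0.0489/0.0398)/(2πk) = 0.2059/(2π·47.1) = 6.958×10^-4 m·K/W
  R'_conv,out = 1/(2πr h) = 1/(2π·0.0489·8.37) = 0.3889 m·K/W
ΣR = 6.958×10^-4 + 0.3889 = 0.3896 m·K/W
Q' = ΔT/ΣR = (94 K − 302.6 K)/0.3896 = -535 W/m
(Negative Q' ⇒ heat flows inward; heat gain = 535 W/m.)

Q' = 535 W/m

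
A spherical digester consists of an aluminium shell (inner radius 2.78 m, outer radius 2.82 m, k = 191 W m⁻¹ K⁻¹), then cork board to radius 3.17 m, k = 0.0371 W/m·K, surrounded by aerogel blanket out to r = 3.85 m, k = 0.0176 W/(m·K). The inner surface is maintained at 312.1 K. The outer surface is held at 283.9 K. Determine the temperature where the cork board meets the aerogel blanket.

T = 305.0 K

Resistance network (inner→outer):
  R_aluminium = (1/2.78 − 1/2.82)/(4πk) = 0.005102/(4π·191) = 2.126×10^-6 K/W
  R_cork board = (1/2.82 − 1/3.17)/(4πk) = 0.03915/(4π·0.0371) = 0.08398 K/W
  R_aerogel blanket = (1/3.17 − 1/3.85)/(4πk) = 0.05572/(4π·0.0176) = 0.2519 K/W
ΣR = 2.126×10^-6 + 0.08398 + 0.2519 = 0.3359 K/W
Q = ΔT/ΣR = (312.1 K − 283.9 K)/0.3359 = 83.95 W
From the inner boundary to the cork board/aerogel blanket interface, ΣR_partial = 0.08398 K/W.
T_interface = T_in − Q·ΣR_partial = 312.1 K − (83.95)(0.08398) = 305.0 K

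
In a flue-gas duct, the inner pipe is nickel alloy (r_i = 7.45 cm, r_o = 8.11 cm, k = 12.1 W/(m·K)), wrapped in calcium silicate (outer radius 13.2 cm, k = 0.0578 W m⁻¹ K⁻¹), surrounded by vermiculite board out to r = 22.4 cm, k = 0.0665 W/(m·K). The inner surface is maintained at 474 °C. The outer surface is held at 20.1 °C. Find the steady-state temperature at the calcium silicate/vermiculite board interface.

Treat each layer as a resistance in series:
  R'_nickel alloy = ln(0.0811/0.0745)/(2πk) = 0.08488/(2π·12.1) = 0.001117 m·K/W
  R'_calcium silicate = ln(0.132/0.0811)/(2πk) = 0.4871/(2π·0.0578) = 1.341 m·K/W
  R'_vermiculite board = ln(0.224/0.132)/(2πk) = 0.5288/(2π·0.0665) = 1.266 m·K/W
ΣR = 0.001117 + 1.341 + 1.266 = 2.608 m·K/W
Q' = ΔT/ΣR = (474 °C − 20.1 °C)/2.608 = 174.0 W/m
From the inner boundary to the calcium silicate/vermiculite board interface, ΣR_partial = 1.342 m·K/W.
T_interface = T_in − Q'·ΣR_partial = 474 °C − (174.0)(1.342) = 240 °C

T = 240 °C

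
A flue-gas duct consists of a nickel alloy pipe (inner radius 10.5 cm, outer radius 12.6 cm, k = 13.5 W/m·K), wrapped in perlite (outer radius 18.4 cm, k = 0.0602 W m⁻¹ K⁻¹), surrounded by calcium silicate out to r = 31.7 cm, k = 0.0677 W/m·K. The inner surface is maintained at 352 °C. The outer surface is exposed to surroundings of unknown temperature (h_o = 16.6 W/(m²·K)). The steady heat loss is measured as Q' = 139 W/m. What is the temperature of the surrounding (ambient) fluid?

Series resistances:
  R'_nickel alloy = ln(0.126/0.105)/(2πk) = 0.1823/(2π·13.5) = 0.002149 m·K/W
  R'_perlite = ln(0.184/0.126)/(2πk) = 0.3787/(2π·0.0602) = 1.001 m·K/W
  R'_calcium silicate = ln(0.317/0.184)/(2πk) = 0.5440/(2π·0.0677) = 1.279 m·K/W
  R'_conv,out = 1/(2πr h) = 1/(2π·0.317·16.6) = 0.03024 m·K/W
ΣR = 2.312 m·K/W
ΔT = Q'·ΣR = 139 × 2.312 = 321.4 K
Heat flows outward, so T_out = T_in − ΔT = 352 − 321.4 = 30.6 °C

T_out = 30.6 °C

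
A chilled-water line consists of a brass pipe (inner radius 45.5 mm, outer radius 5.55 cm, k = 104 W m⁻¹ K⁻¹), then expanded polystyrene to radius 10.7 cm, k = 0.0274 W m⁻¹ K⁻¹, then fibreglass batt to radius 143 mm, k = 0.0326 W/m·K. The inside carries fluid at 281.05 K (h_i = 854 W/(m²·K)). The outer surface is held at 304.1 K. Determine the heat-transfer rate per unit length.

Series thermal resistances, inner to outer:
  R'_conv,in = 1/(2πr h) = 1/(2π·0.0455·854) = 0.004096 m·K/W
  R'_brass = ln(0.0555/0.0455)/(2πk) = 0.1987/(2π·104) = 3.040×10^-4 m·K/W
  R'_expanded polystyrene = ln(0.107/0.0555)/(2πk) = 0.6564/(2π·0.0274) = 3.813 m·K/W
  R'_fibreglass batt = ln(0.143/0.107)/(2πk) = 0.2900/(2π·0.0326) = 1.416 m·K/W
ΣR = 0.004096 + 3.040×10^-4 + 3.813 + 1.416 = 5.233 m·K/W
Q' = ΔT/ΣR = (281.05 K − 304.1 K)/5.233 = -4.40 W/m
(Negative Q' ⇒ heat flows inward; heat gain = 4.40 W/m.)

Q' = 4.40 W/m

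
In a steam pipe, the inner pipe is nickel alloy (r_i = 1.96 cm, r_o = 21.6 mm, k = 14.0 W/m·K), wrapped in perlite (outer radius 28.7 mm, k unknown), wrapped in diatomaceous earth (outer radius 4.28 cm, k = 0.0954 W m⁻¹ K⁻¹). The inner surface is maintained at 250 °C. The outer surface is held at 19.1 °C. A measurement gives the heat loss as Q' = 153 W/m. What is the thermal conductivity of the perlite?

ΣR = ΔT/Q' = |250 − 19.1|/153 = 1.509 m·K/W
Known resistances:
  R'_nickel alloy = ln(0.0216/0.0196)/(2πk) = 0.09716/(2π·14.0) = 0.001105 m·K/W
  R'_diatomaceous earth = ln(0.0428/0.0287)/(2πk) = 0.3996/(2π·0.0954) = 0.6667 m·K/W
R_perlite = ΣR − ΣR_known = 1.509 − 0.6678 = 0.8412 m·K/W
ln(r₂/r₁)/(2πk) = 0.8412 ⇒ k = 0.2842/(2π·0.8412) = 0.0538 W/m·K

k = 0.0538 W/m·K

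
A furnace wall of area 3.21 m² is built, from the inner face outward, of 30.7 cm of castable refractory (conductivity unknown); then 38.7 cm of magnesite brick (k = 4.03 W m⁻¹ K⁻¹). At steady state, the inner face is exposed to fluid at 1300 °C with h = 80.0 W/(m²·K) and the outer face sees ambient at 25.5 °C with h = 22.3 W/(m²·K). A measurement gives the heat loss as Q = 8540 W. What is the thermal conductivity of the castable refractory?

ΣR = ΔT/Q = |1300 − 25.5|/8540 = 0.1492 K/W
Known resistances:
  R_conv,in = 1/(hA) = 1/(80.0·3.21) = 0.003894 K/W
  R_magnesite brick = L/(kA) = 0.387/(4.03·3.21) = 0.02992 K/W
  R_conv,out = 1/(hA) = 1/(22.3·3.21) = 0.01397 K/W
R_castable refractory = ΣR − ΣR_known = 0.1492 − 0.04778 = 0.1014 K/W
L/(kA) = 0.1014 ⇒ k = 0.307/(0.1014·3.21) = 0.943 W/m·K

k = 0.943 W/m·K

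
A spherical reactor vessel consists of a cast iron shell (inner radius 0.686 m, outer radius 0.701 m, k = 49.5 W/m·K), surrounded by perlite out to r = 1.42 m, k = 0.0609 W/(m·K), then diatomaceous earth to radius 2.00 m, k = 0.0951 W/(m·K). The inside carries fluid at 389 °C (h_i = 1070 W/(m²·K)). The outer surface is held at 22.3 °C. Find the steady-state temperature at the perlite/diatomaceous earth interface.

T = 78.5 °C

Resistance network (inner→outer):
  R_conv,in = 1/(4πr²h) = 1/(4π·0.686²·1070) = 1.580×10^-4 K/W
  R_cast iron = (1/0.686 − 1/0.701)/(4πk) = 0.03119/(4π·49.5) = 5.015×10^-5 K/W
  R_perlite = (1/0.701 − 1/1.42)/(4πk) = 0.7223/(4π·0.0609) = 0.9438 K/W
  R_diatomaceous earth = (1/1.42 − 1/2.00)/(4πk) = 0.2042/(4π·0.0951) = 0.1709 K/W
ΣR = 1.580×10^-4 + 5.015×10^-5 + 0.9438 + 0.1709 = 1.115 K/W
Q = ΔT/ΣR = (389 °C − 22.3 °C)/1.115 = 328.9 W
From the inner boundary to the perlite/diatomaceous earth interface, ΣR_partial = 0.9440 K/W.
T_interface = T_in − Q·ΣR_partial = 389 °C − (328.9)(0.9440) = 78.5 °C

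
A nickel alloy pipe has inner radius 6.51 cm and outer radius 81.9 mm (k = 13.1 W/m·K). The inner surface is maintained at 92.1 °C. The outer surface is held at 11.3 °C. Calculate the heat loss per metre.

Q' = 2πk·ΔT/ln(r₂/r₁) = 2π × 13.1 × 80.8 / ln(0.0819/0.0651) = 29000 W/m

Q' = 29.0 kW/m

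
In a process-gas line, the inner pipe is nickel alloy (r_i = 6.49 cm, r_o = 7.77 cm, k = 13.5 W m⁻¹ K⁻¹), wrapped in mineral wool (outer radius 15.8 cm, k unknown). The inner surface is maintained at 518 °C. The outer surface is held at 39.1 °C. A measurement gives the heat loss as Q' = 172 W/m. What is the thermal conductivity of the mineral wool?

ΣR = ΔT/Q' = |518 − 39.1|/172 = 2.784 m·K/W
Known resistances:
  R'_nickel alloy = ln(0.0777/0.0649)/(2πk) = 0.1800/(2π·13.5) = 0.002122 m·K/W
R_mineral wool = ΣR − ΣR_known = 2.784 − 0.002122 = 2.782 m·K/W
ln(r₂/r₁)/(2πk) = 2.782 ⇒ k = 0.7097/(2π·2.782) = 0.0406 W/m·K

k = 0.0406 W/m·K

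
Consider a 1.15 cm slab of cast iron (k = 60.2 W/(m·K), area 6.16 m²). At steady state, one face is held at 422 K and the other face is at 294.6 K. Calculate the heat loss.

Q = 4.11×10^6 W

Q = kA·ΔT/L = 60.2 × 6.16 × |422 K − 294.6 K| / 0.0115 = 4.11×10^6 W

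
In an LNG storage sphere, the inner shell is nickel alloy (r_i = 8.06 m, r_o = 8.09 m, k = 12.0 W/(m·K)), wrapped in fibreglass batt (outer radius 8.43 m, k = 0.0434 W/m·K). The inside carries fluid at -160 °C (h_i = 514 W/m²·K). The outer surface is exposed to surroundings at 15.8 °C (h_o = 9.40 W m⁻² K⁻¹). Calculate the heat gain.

Q = 19.0 kW

Series thermal resistances, inner to outer:
  R_conv,in = 1/(4πr²h) = 1/(4π·8.06²·514) = 2.383×10^-6 K/W
  R_nickel alloy = (1/8.06 − 1/8.09)/(4πk) = 4.601×10^-4/(4π·12.0) = 3.051×10^-6 K/W
  R_fibreglass batt = (1/8.09 − 1/8.43)/(4πk) = 0.004985/(4π·0.0434) = 0.009141 K/W
  R_conv,out = 1/(4πr²h) = 1/(4π·8.43²·9.40) = 1.191×10^-4 K/W
ΣR = 2.383×10^-6 + 3.051×10^-6 + 0.009141 + 1.191×10^-4 = 0.009266 K/W
Q = ΔT/ΣR = (-160 °C − 15.8 °C)/0.009266 = -19000 W
(Negative Q ⇒ heat flows inward; heat gain = 19000 W.)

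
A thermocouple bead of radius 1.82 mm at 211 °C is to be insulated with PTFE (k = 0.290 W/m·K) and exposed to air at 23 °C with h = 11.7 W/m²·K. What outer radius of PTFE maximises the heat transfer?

For a sphere, r_cr = 2k_ins/h = 2·0.290/11.7 = 0.0496 m = 4.96 cm

r_cr = 4.96 cm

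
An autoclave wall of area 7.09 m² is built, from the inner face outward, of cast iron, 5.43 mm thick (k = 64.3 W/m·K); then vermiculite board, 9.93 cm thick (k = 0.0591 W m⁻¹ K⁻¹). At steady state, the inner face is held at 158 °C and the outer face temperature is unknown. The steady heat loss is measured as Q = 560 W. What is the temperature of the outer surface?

Series resistances:
  R_cast iron = L/(kA) = 0.00543/(64.3·7.09) = 1.191×10^-5 K/W
  R_vermiculite board = L/(kA) = 0.0993/(0.0591·7.09) = 0.2370 K/W
ΣR = 0.2370 K/W
ΔT = Q·ΣR = 560 × 0.2370 = 132.7 K
Heat flows outward, so T_out = T_in − ΔT = 158 − 132.7 = 25.3 °C

T_out = 25.3 °C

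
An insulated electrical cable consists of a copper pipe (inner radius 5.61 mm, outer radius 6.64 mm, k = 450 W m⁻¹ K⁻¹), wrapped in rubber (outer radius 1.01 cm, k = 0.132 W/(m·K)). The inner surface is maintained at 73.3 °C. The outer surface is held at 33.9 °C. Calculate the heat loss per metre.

Q' = 77.9 W/m

Treat each layer as a resistance in series:
  R'_copper = ln(0.00664/0.00561)/(2πk) = 0.1686/(2π·450) = 5.962×10^-5 m·K/W
  R'_rubber = ln(0.0101/0.00664)/(2πk) = 0.4194/(2π·0.132) = 0.5057 m·K/W
ΣR = 5.962×10^-5 + 0.5057 = 0.5058 m·K/W
Q' = ΔT/ΣR = (73.3 °C − 33.9 °C)/0.5058 = 77.9 W/m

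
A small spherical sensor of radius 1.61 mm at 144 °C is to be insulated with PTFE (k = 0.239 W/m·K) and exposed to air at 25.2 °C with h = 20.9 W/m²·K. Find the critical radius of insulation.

r_cr = 2.29 cm

For a sphere, r_cr = 2k_ins/h = 2·0.239/20.9 = 0.0229 m = 2.29 cm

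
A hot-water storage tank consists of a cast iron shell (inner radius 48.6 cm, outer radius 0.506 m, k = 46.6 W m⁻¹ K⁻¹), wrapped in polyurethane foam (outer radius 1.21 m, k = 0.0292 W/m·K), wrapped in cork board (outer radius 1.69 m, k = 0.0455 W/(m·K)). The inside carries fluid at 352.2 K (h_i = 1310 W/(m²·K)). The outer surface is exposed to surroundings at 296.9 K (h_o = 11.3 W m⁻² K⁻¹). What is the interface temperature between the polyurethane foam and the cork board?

Resistance network (inner→outer):
  R_conv,in = 1/(4πr²h) = 1/(4π·0.486²·1310) = 2.572×10^-4 K/W
  R_cast iron = (1/0.486 − 1/0.506)/(4πk) = 0.08133/(4π·46.6) = 1.389×10^-4 K/W
  R_polyurethane foam = (1/0.506 − 1/1.21)/(4πk) = 1.150/(4π·0.0292) = 3.134 K/W
  R_cork board = (1/1.21 − 1/1.69)/(4πk) = 0.2347/(4π·0.0455) = 0.4105 K/W
  R_conv,out = 1/(4πr²h) = 1/(4π·1.69²·11.3) = 0.002466 K/W
ΣR = 2.572×10^-4 + 1.389×10^-4 + 3.134 + 0.4105 + 0.002466 = 3.547 K/W
Q = ΔT/ΣR = (352.2 K − 296.9 K)/3.547 = 15.59 W
From the inner boundary to the polyurethane foam/cork board interface, ΣR_partial = 3.134 K/W.
T_interface = T_in − Q·ΣR_partial = 352.2 K − (15.59)(3.134) = 303.3 K

T = 303.3 K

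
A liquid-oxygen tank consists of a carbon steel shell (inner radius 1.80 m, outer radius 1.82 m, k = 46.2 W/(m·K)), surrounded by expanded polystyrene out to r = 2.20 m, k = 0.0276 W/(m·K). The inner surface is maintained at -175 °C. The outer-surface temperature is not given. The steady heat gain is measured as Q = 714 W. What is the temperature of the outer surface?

T_out = 20.4 °C

Series resistances:
  R_carbon steel = (1/1.80 − 1/1.82)/(4πk) = 0.006105/(4π·46.2) = 1.052×10^-5 K/W
  R_expanded polystyrene = (1/1.82 − 1/2.20)/(4πk) = 0.09491/(4π·0.0276) = 0.2736 K/W
ΣR = 0.2736 K/W
ΔT = Q·ΣR = 714 × 0.2736 = 195.4 K
Heat flows inward, so T_out = T_in + ΔT = -175 + 195.4 = 20.4 °C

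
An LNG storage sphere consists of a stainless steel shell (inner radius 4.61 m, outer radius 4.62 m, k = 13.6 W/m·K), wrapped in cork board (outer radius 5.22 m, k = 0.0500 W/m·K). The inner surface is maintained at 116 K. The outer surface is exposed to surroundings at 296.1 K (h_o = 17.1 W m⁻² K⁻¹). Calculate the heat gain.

Q = 4.53 kW

Treat each layer as a resistance in series:
  R_stainless steel = (1/4.61 − 1/4.62)/(4πk) = 4.695×10^-4/(4π·13.6) = 2.747×10^-6 K/W
  R_cork board = (1/4.62 − 1/5.22)/(4πk) = 0.02488/(4π·0.0500) = 0.03960 K/W
  R_conv,out = 1/(4πr²h) = 1/(4π·5.22²·17.1) = 1.708×10^-4 K/W
ΣR = 2.747×10^-6 + 0.03960 + 1.708×10^-4 = 0.03977 K/W
Q = ΔT/ΣR = (116 K − 296.1 K)/0.03977 = -4530 W
(Negative Q ⇒ heat flows inward; heat gain = 4530 W.)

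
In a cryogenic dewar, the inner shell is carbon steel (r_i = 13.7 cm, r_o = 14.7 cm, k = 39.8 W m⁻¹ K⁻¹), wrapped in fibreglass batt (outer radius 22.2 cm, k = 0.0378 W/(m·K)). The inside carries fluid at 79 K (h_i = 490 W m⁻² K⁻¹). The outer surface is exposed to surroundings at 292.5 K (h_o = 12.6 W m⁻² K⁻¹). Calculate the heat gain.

Resistance network (inner→outer):
  R_conv,in = 1/(4πr²h) = 1/(4π·0.137²·490) = 0.008653 K/W
  R_carbon steel = (1/0.137 − 1/0.147)/(4πk) = 0.4965/(4π·39.8) = 9.928×10^-4 K/W
  R_fibreglass batt = (1/0.147 − 1/0.222)/(4πk) = 2.298/(4π·0.0378) = 4.838 K/W
  R_conv,out = 1/(4πr²h) = 1/(4π·0.222²·12.6) = 0.1281 K/W
ΣR = 0.008653 + 9.928×10^-4 + 4.838 + 0.1281 = 4.976 K/W
Q = ΔT/ΣR = (79 K − 292.5 K)/4.976 = -42.9 W
(Negative Q ⇒ heat flows inward; heat gain = 42.9 W.)

Q = 42.9 W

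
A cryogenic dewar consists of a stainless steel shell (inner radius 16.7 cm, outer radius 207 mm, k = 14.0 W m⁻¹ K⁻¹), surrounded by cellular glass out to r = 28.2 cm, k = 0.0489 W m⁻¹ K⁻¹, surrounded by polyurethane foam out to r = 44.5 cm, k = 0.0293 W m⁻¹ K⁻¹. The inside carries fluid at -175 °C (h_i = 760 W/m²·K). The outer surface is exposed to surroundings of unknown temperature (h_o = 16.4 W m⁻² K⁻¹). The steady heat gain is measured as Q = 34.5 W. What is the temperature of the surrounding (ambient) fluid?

T_out = 20.0 °C

Series resistances:
  R_conv,in = 1/(4πr²h) = 1/(4π·0.167²·760) = 0.003754 K/W
  R_stainless steel = (1/0.167 − 1/0.207)/(4πk) = 1.157/(4π·14.0) = 0.006577 K/W
  R_cellular glass = (1/0.207 − 1/0.282)/(4πk) = 1.285/(4π·0.0489) = 2.091 K/W
  R_polyurethane foam = (1/0.282 − 1/0.445)/(4πk) = 1.299/(4π·0.0293) = 3.528 K/W
  R_conv,out = 1/(4πr²h) = 1/(4π·0.445²·16.4) = 0.02450 K/W
ΣR = 5.653 K/W
ΔT = Q·ΣR = 34.5 × 5.653 = 195.0 K
Heat flows inward, so T_out = T_in + ΔT = -175 + 195.0 = 20.0 °C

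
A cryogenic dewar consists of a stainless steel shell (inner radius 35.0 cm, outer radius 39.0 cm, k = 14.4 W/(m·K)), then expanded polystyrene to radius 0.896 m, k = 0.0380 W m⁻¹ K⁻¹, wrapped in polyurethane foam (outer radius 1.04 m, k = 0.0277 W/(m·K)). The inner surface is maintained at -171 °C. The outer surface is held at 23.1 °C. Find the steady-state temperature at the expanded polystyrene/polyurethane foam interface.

T = -1.7 °C

Series thermal resistances, inner to outer:
  R_stainless steel = (1/0.350 − 1/0.390)/(4πk) = 0.2930/(4π·14.4) = 0.001619 K/W
  R_expanded polystyrene = (1/0.390 − 1/0.896)/(4πk) = 1.448/(4π·0.0380) = 3.032 K/W
  R_polyurethane foam = (1/0.896 − 1/1.04)/(4πk) = 0.1545/(4π·0.0277) = 0.4439 K/W
ΣR = 0.001619 + 3.032 + 0.4439 = 3.478 K/W
Q = ΔT/ΣR = (-171 °C − 23.1 °C)/3.478 = -55.81 W
From the inner boundary to the expanded polystyrene/polyurethane foam interface, ΣR_partial = 3.034 K/W.
T_interface = T_in − Q·ΣR_partial = -171 °C − (-55.81)(3.034) = -1.7 °C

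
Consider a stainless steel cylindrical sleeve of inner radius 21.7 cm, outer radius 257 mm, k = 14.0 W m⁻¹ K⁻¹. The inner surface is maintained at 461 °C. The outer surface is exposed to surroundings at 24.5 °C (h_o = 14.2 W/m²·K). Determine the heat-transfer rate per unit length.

Q' = 9590 W/m

Treat each layer as a resistance in series:
  R'_stainless steel = ln(0.257/0.217)/(2πk) = 0.1692/(2π·14.0) = 0.001923 m·K/W
  R'_conv,out = 1/(2πr h) = 1/(2π·0.257·14.2) = 0.04361 m·K/W
ΣR = 0.001923 + 0.04361 = 0.04553 m·K/W
Q' = ΔT/ΣR = (461 °C − 24.5 °C)/0.04553 = 9590 W/m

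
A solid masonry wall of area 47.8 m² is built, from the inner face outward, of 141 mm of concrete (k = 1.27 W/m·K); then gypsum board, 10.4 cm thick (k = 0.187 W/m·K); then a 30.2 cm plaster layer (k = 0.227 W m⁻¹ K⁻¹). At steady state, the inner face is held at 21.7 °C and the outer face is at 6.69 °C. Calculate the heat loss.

Q = 359 W

Resistance network (inner→outer):
  R_concrete = L/(kA) = 0.141/(1.27·47.8) = 0.002323 K/W
  R_gypsum board = L/(kA) = 0.104/(0.187·47.8) = 0.01163 K/W
  R_plaster = L/(kA) = 0.302/(0.227·47.8) = 0.02783 K/W
ΣR = 0.002323 + 0.01163 + 0.02783 = 0.04178 K/W
Q = ΔT/ΣR = (21.7 °C − 6.69 °C)/0.04178 = 359 W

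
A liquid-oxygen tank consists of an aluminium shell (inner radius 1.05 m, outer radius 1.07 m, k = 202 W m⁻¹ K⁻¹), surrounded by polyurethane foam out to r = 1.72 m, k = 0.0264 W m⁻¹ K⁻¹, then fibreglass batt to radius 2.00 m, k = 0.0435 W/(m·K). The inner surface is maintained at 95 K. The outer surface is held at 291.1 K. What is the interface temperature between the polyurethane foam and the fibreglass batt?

T = 267.0 K

Series thermal resistances, inner to outer:
  R_aluminium = (1/1.05 − 1/1.07)/(4πk) = 0.01780/(4π·202) = 7.013×10^-6 K/W
  R_polyurethane foam = (1/1.07 − 1/1.72)/(4πk) = 0.3532/(4π·0.0264) = 1.065 K/W
  R_fibreglass batt = (1/1.72 − 1/2.00)/(4πk) = 0.08140/(4π·0.0435) = 0.1489 K/W
ΣR = 7.013×10^-6 + 1.065 + 0.1489 = 1.214 K/W
Q = ΔT/ΣR = (95 K − 291.1 K)/1.214 = -161.5 W
From the inner boundary to the polyurethane foam/fibreglass batt interface, ΣR_partial = 1.065 K/W.
T_interface = T_in − Q·ΣR_partial = 95 K − (-161.5)(1.065) = 267.0 K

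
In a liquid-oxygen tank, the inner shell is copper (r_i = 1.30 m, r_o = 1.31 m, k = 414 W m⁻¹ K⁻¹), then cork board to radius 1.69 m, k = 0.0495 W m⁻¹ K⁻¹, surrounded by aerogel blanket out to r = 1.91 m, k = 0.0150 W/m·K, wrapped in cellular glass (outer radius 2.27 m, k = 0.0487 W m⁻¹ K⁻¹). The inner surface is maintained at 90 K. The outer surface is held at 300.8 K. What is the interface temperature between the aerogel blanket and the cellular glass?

Resistance network (inner→outer):
  R_copper = (1/1.30 − 1/1.31)/(4πk) = 0.005872/(4π·414) = 1.129×10^-6 K/W
  R_cork board = (1/1.31 − 1/1.69)/(4πk) = 0.1716/(4π·0.0495) = 0.2759 K/W
  R_aerogel blanket = (1/1.69 − 1/1.91)/(4πk) = 0.06816/(4π·0.0150) = 0.3616 K/W
  R_cellular glass = (1/1.91 − 1/2.27)/(4πk) = 0.08303/(4π·0.0487) = 0.1357 K/W
ΣR = 1.129×10^-6 + 0.2759 + 0.3616 + 0.1357 = 0.7732 K/W
Q = ΔT/ΣR = (90 K − 300.8 K)/0.7732 = -272.6 W
From the inner boundary to the aerogel blanket/cellular glass interface, ΣR_partial = 0.6375 K/W.
T_interface = T_in − Q·ΣR_partial = 90 K − (-272.6)(0.6375) = 263.8 K

T = 263.8 K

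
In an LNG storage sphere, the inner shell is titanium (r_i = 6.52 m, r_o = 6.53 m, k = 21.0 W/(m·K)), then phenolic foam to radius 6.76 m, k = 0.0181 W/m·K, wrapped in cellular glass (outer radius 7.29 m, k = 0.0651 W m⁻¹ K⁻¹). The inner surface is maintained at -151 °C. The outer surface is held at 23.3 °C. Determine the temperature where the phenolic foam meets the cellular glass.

Treat each layer as a resistance in series:
  R_titanium = (1/6.52 − 1/6.53)/(4πk) = 2.349×10^-4/(4π·21.0) = 8.900×10^-7 K/W
  R_phenolic foam = (1/6.53 − 1/6.76)/(4πk) = 0.005210/(4π·0.0181) = 0.02291 K/W
  R_cellular glass = (1/6.76 − 1/7.29)/(4πk) = 0.01075/(4π·0.0651) = 0.01315 K/W
ΣR = 8.900×10^-7 + 0.02291 + 0.01315 = 0.03606 K/W
Q = ΔT/ΣR = (-151 °C − 23.3 °C)/0.03606 = -4834 W
From the inner boundary to the phenolic foam/cellular glass interface, ΣR_partial = 0.02291 K/W.
T_interface = T_in − Q·ΣR_partial = -151 °C − (-4834)(0.02291) = -40.3 °C

T = -40.3 °C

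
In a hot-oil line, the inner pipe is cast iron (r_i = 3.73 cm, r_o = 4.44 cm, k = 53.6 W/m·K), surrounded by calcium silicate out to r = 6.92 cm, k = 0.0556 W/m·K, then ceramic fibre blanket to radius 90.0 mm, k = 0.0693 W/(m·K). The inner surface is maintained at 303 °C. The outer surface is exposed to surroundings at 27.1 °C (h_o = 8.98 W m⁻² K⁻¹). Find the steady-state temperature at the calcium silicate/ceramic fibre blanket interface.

T = 134 °C

Resistance network (inner→outer):
  R'_cast iron = ln(0.0444/0.0373)/(2πk) = 0.1742/(2π·53.6) = 5.174×10^-4 m·K/W
  R'_calcium silicate = ln(0.0692/0.0444)/(2πk) = 0.4438/(2π·0.0556) = 1.270 m·K/W
  R'_ceramic fibre blanket = ln(0.0900/0.0692)/(2πk) = 0.2628/(2π·0.0693) = 0.6036 m·K/W
  R'_conv,out = 1/(2πr h) = 1/(2π·0.0900·8.98) = 0.1969 m·K/W
ΣR = 5.174×10^-4 + 1.270 + 0.6036 + 0.1969 = 2.071 m·K/W
Q' = ΔT/ΣR = (303 °C − 27.1 °C)/2.071 = 133.2 W/m
From the inner boundary to the calcium silicate/ceramic fibre blanket interface, ΣR_partial = 1.271 m·K/W.
T_interface = T_in − Q'·ΣR_partial = 303 °C − (133.2)(1.271) = 134 °C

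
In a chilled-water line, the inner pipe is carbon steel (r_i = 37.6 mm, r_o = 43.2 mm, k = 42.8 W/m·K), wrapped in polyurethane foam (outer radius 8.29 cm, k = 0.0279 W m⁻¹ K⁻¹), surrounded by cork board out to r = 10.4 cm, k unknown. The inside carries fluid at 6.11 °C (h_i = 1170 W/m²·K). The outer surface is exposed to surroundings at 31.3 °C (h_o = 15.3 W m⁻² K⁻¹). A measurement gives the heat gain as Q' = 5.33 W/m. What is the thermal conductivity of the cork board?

ΣR = ΔT/Q' = |6.11 − 31.3|/5.33 = 4.726 m·K/W
Known resistances:
  R'_conv,in = 1/(2πr h) = 1/(2π·0.0376·1170) = 0.003618 m·K/W
  R'_carbon steel = ln(0.0432/0.0376)/(2πk) = 0.1388/(2π·42.8) = 5.163×10^-4 m·K/W
  R'_polyurethane foam = ln(0.0829/0.0432)/(2πk) = 0.6518/(2π·0.0279) = 3.718 m·K/W
  R'_conv,out = 1/(2πr h) = 1/(2π·0.104·15.3) = 0.1000 m·K/W
R_cork board = ΣR − ΣR_known = 4.726 − 3.822 = 0.9040 m·K/W
ln(r₂/r₁)/(2πk) = 0.9040 ⇒ k = 0.2268/(2π·0.9040) = 0.0399 W/m·K

k = 0.0399 W/m·K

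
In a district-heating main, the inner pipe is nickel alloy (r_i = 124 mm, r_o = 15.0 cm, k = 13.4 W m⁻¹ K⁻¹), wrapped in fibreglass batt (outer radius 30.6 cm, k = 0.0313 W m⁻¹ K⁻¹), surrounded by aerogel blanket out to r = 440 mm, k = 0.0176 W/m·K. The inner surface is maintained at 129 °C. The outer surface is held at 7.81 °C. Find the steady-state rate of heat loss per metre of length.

Series thermal resistances, inner to outer:
  R'_nickel alloy = ln(0.150/0.124)/(2πk) = 0.1904/(2π·13.4) = 0.002261 m·K/W
  R'_fibreglass batt = ln(0.306/0.150)/(2πk) = 0.7129/(2π·0.0313) = 3.625 m·K/W
  R'_aerogel blanket = ln(0.440/0.306)/(2πk) = 0.3632/(2π·0.0176) = 3.284 m·K/W
ΣR = 0.002261 + 3.625 + 3.284 = 6.911 m·K/W
Q' = ΔT/ΣR = (129 °C − 7.81 °C)/6.911 = 17.5 W/m

Q' = 17.5 W/m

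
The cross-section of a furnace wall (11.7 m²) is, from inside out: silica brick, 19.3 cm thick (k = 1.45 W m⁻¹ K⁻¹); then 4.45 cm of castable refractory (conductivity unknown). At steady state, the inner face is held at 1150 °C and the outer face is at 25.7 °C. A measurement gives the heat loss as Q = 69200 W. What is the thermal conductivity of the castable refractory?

ΣR = ΔT/Q = |1150 − 25.7|/69200 = 0.01625 K/W
Known resistances:
  R_silica brick = L/(kA) = 0.193/(1.45·11.7) = 0.01138 K/W
R_castable refractory = ΣR − ΣR_known = 0.01625 − 0.01138 = 0.004870 K/W
L/(kA) = 0.004870 ⇒ k = 0.0445/(0.004870·11.7) = 0.781 W/m·K

k = 0.781 W/m·K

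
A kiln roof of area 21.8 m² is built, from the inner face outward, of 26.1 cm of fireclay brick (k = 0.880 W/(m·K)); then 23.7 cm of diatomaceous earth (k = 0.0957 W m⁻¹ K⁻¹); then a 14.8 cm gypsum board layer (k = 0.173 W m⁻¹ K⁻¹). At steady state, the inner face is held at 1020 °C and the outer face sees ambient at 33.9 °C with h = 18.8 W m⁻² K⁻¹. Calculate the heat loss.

Q = 5.84 kW

Treat each layer as a resistance in series:
  R_fireclay brick = L/(kA) = 0.261/(0.880·21.8) = 0.01361 K/W
  R_diatomaceous earth = L/(kA) = 0.237/(0.0957·21.8) = 0.1136 K/W
  R_gypsum board = L/(kA) = 0.148/(0.173·21.8) = 0.03924 K/W
  R_conv,out = 1/(hA) = 1/(18.8·21.8) = 0.002440 K/W
ΣR = 0.01361 + 0.1136 + 0.03924 + 0.002440 = 0.1689 K/W
Q = ΔT/ΣR = (1020 °C − 33.9 °C)/0.1689 = 5840 W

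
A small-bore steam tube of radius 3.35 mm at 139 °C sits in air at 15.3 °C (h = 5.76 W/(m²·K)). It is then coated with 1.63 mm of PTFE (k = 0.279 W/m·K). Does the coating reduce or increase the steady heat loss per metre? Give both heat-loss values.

increases: 15.0 → 21.4 W/m

Critical radius for a cylinder: r_cr = k/h = 0.0484 m = 4.84 cm.
Outer radius after coating: r₂ = 0.00335 + 0.00163 = 0.00498 m.
Since r₁ < r_cr and r₂ ≤ r_cr, the coating moves toward the maximum at r_cr — heat loss rises.
Bare: R = 1/(2πr₁h) = 8.248 m·K/W; Q = 123.7/8.248 = 15.0 W/m.
Coated: R = R_cond + R_conv = 5.775 m·K/W; Q = 123.7/5.775 = 21.4 W/m.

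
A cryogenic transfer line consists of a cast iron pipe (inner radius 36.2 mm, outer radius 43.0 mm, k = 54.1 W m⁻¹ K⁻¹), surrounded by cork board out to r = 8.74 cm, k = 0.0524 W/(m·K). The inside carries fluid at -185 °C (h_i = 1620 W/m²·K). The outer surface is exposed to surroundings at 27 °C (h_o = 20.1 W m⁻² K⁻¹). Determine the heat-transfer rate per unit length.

Q' = 94.3 W/m

Treat each layer as a resistance in series:
  R'_conv,in = 1/(2πr h) = 1/(2π·0.0362·1620) = 0.002714 m·K/W
  R'_cast iron = ln(0.0430/0.0362)/(2πk) = 0.1721/(2π·54.1) = 5.064×10^-4 m·K/W
  R'_cork board = ln(0.0874/0.0430)/(2πk) = 0.7093/(2π·0.0524) = 2.154 m·K/W
  R'_conv,out = 1/(2πr h) = 1/(2π·0.0874·20.1) = 0.09060 m·K/W
ΣR = 0.002714 + 5.064×10^-4 + 2.154 + 0.09060 = 2.248 m·K/W
Q' = ΔT/ΣR = (-185 °C − 27 °C)/2.248 = -94.3 W/m
(Negative Q' ⇒ heat flows inward; heat gain = 94.3 W/m.)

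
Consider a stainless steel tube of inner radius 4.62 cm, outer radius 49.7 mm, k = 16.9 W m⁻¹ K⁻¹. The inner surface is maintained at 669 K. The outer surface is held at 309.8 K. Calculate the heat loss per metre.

Q' = 2πk·ΔT/ln(r₂/r₁) = 2π × 16.9 × 359.2 / ln(0.0497/0.0462) = 5.22×10^5 W/m

Q' = 5.22×10^5 W/m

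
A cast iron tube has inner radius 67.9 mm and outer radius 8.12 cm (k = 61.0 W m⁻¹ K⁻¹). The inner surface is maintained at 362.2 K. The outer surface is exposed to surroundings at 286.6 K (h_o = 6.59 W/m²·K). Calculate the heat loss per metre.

Q' = 254 W/m

Treat each layer as a resistance in series:
  R'_cast iron = ln(0.0812/0.0679)/(2πk) = 0.1789/(2π·61.0) = 4.667×10^-4 m·K/W
  R'_conv,out = 1/(2πr h) = 1/(2π·0.0812·6.59) = 0.2974 m·K/W
ΣR = 4.667×10^-4 + 0.2974 = 0.2979 m·K/W
Q' = ΔT/ΣR = (362.2 K − 286.6 K)/0.2979 = 254 W/m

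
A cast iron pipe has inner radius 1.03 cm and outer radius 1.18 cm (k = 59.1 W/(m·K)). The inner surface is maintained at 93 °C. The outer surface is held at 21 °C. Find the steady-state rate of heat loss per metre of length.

Q' = 197 kW/m

Q' = 2πk·ΔT/ln(r₂/r₁) = 2π × 59.1 × 72 / ln(0.0118/0.0103) = 1.97×10^5 W/m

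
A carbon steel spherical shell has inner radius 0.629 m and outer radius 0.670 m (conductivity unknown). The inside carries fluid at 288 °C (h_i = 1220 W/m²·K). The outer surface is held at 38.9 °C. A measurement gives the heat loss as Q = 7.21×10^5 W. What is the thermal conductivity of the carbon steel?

k = 42.9 W/m·K

ΣR = ΔT/Q = |288 − 38.9|/7.21×10^5 = 3.455×10^-4 K/W
Known resistances:
  R_conv,in = 1/(4πr²h) = 1/(4π·0.629²·1220) = 1.649×10^-4 K/W
R_carbon steel = ΣR − ΣR_known = 3.455×10^-4 − 1.649×10^-4 = 1.806×10^-4 K/W
(1/r₁−1/r₂)/(4πk) = 1.806×10^-4 ⇒ k = 0.09729/(4π·1.806×10^-4) = 42.9 W/m·K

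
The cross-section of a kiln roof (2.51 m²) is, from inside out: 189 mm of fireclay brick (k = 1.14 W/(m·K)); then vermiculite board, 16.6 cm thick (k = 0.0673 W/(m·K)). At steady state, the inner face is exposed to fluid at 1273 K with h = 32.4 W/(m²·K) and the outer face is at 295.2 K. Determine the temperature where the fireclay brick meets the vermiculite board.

T = 1201 K

Treat each layer as a resistance in series:
  R_conv,in = 1/(hA) = 1/(32.4·2.51) = 0.01230 K/W
  R_fireclay brick = L/(kA) = 0.189/(1.14·2.51) = 0.06605 K/W
  R_vermiculite board = L/(kA) = 0.166/(0.0673·2.51) = 0.9827 K/W
ΣR = 0.01230 + 0.06605 + 0.9827 = 1.061 K/W
Q = ΔT/ΣR = (1273 K − 295.2 K)/1.061 = 921.6 W
From the inner boundary to the fireclay brick/vermiculite board interface, ΣR_partial = 0.07835 K/W.
T_interface = T_in − Q·ΣR_partial = 1273 K − (921.6)(0.07835) = 1201 K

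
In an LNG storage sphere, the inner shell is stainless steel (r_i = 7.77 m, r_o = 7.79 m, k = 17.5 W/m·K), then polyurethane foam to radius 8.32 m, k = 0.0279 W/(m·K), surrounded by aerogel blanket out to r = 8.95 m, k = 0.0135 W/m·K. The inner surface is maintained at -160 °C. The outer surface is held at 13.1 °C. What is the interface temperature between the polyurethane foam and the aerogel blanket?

T = -105 °C

Treat each layer as a resistance in series:
  R_stainless steel = (1/7.77 − 1/7.79)/(4πk) = 3.304×10^-4/(4π·17.5) = 1.503×10^-6 K/W
  R_polyurethane foam = (1/7.79 − 1/8.32)/(4πk) = 0.008177/(4π·0.0279) = 0.02332 K/W
  R_aerogel blanket = (1/8.32 − 1/8.95)/(4πk) = 0.008460/(4π·0.0135) = 0.04987 K/W
ΣR = 1.503×10^-6 + 0.02332 + 0.04987 = 0.07319 K/W
Q = ΔT/ΣR = (-160 °C − 13.1 °C)/0.07319 = -2365 W
From the inner boundary to the polyurethane foam/aerogel blanket interface, ΣR_partial = 0.02332 K/W.
T_interface = T_in − Q·ΣR_partial = -160 °C − (-2365)(0.02332) = -105 °C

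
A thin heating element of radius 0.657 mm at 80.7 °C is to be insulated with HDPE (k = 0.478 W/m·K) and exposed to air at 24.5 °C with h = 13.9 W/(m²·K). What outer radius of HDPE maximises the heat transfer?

r_cr = 3.44 cm

For a cylinder, r_cr = k_ins/h = 0.478/13.9 = 0.0344 m = 3.44 cm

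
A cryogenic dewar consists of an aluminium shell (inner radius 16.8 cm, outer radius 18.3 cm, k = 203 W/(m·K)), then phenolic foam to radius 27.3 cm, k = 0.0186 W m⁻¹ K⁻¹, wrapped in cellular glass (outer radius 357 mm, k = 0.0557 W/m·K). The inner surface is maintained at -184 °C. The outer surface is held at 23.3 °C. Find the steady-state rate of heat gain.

Treat each layer as a resistance in series:
  R_aluminium = (1/0.168 − 1/0.183)/(4πk) = 0.4879/(4π·203) = 1.913×10^-4 K/W
  R_phenolic foam = (1/0.183 − 1/0.273)/(4πk) = 1.801/(4π·0.0186) = 7.707 K/W
  R_cellular glass = (1/0.273 − 1/0.357)/(4πk) = 0.8619/(4π·0.0557) = 1.231 K/W
ΣR = 1.913×10^-4 + 7.707 + 1.231 = 8.938 K/W
Q = ΔT/ΣR = (-184 °C − 23.3 °C)/8.938 = -23.2 W
(Negative Q ⇒ heat flows inward; heat gain = 23.2 W.)

Q = 23.2 W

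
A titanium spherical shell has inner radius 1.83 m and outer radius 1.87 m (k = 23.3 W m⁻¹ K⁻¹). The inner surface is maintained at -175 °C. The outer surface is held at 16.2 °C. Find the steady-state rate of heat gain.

Q = 4790 kW

Q = 4πk·ΔT/(1/r₁ − 1/r₂) = 4π × 23.3 × 191.2 / (1/1.83 − 1/1.87) = 4.79×10^6 W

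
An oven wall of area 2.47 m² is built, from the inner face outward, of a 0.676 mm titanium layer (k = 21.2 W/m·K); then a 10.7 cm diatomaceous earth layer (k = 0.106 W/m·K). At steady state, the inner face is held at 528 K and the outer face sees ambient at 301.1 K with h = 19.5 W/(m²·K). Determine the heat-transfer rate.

Treat each layer as a resistance in series:
  R_titanium = L/(kA) = 6.76×10^-4/(21.2·2.47) = 1.291×10^-5 K/W
  R_diatomaceous earth = L/(kA) = 0.107/(0.106·2.47) = 0.4087 K/W
  R_conv,out = 1/(hA) = 1/(19.5·2.47) = 0.02076 K/W
ΣR = 1.291×10^-5 + 0.4087 + 0.02076 = 0.4295 K/W
Q = ΔT/ΣR = (528 K − 301.1 K)/0.4295 = 528 W

Q = 528 W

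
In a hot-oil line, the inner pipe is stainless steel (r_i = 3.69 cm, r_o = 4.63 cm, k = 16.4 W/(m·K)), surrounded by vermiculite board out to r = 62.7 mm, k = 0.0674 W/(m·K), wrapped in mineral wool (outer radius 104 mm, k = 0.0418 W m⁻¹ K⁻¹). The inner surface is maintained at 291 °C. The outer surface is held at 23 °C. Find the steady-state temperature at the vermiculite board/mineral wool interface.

T = 218 °C

Treat each layer as a resistance in series:
  R'_stainless steel = ln(0.0463/0.0369)/(2πk) = 0.2269/(2π·16.4) = 0.002202 m·K/W
  R'_vermiculite board = ln(0.0627/0.0463)/(2πk) = 0.3032/(2π·0.0674) = 0.7160 m·K/W
  R'_mineral wool = ln(0.104/0.0627)/(2πk) = 0.5060/(2π·0.0418) = 1.927 m·K/W
ΣR = 0.002202 + 0.7160 + 1.927 = 2.645 m·K/W
Q' = ΔT/ΣR = (291 °C − 23 °C)/2.645 = 101.3 W/m
From the inner boundary to the vermiculite board/mineral wool interface, ΣR_partial = 0.7182 m·K/W.
T_interface = T_in − Q'·ΣR_partial = 291 °C − (101.3)(0.7182) = 218 °C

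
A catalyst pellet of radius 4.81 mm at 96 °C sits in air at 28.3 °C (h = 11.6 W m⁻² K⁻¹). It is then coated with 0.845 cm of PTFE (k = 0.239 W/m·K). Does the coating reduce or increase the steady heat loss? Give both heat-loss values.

Critical radius for a sphere: r_cr = 2k/h = 0.0412 m = 4.12 cm.
Outer radius after coating: r₂ = 0.00481 + 0.00845 = 0.01326 m.
Since r₁ < r_cr and r₂ ≤ r_cr, the coating moves toward the maximum at r_cr — heat loss rises.
Bare: R = 1/(4πr₁²h) = 296.5 K/W; Q = 67.7/296.5 = 0.228 W.
Coated: R = R_cond + R_conv = 83.13 K/W; Q = 67.7/83.13 = 0.814 W.

increases: 0.228 → 0.814 W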